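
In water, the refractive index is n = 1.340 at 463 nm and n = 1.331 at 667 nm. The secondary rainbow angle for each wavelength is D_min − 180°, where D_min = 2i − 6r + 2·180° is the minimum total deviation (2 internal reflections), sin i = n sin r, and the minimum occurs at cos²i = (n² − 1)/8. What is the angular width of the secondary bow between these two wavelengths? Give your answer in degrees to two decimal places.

At 463 nm (n = 1.340): cos²i = 0.09945 → i = 71.618°, r = 45.088°, D_min = 232.709°, rainbow angle = 52.709°.
At 667 nm (n = 1.331): cos²i = 0.09645 → i = 71.907°, r = 45.575°, D_min = 230.365°, rainbow angle = 50.365°.
Angular width = |52.709° − 50.365°| = 2.344°.

2.34°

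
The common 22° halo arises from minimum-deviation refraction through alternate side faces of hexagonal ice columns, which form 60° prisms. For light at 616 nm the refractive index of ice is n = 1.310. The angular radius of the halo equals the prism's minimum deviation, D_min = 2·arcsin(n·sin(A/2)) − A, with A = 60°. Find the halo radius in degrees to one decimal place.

n·sin(A/2) = 1.310 × sin 30° = 1.310 × 0.5000 = 0.6550.
D_min = 2·arcsin(0.6550) − 60° = 2 × 40.920° − 60° = 21.839°.

21.8°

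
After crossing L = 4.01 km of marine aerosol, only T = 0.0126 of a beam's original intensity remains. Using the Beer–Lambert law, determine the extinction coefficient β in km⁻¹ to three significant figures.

1.09 km⁻¹

Beer–Lambert: T = exp(−βL) ⇒ β = −ln(T)/L = −ln(0.0126)/4.01 = 4.3741/4.01 = 1.091 km⁻¹.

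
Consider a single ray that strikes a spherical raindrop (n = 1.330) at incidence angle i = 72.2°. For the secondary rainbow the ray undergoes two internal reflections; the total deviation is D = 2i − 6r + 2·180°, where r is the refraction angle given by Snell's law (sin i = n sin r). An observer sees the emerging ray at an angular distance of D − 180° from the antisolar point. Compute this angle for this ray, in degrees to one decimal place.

sin r = sin 72.2° / 1.330 = 0.9521/1.330 = 0.7159; r = 45.72°.
D = 2·72.2° − 6·45.72° + 2·180° = 144.40° − 274.30° + 360° = 230.10°.
Angle from antisolar point = D − 180° = 50.10°.

50.1°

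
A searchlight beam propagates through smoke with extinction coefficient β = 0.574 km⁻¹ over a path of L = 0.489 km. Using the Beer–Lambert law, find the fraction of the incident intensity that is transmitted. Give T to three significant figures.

0.755

τ = β·L = 0.574 × 0.489 = 0.2807.
T = exp(−0.2807) = 0.7553.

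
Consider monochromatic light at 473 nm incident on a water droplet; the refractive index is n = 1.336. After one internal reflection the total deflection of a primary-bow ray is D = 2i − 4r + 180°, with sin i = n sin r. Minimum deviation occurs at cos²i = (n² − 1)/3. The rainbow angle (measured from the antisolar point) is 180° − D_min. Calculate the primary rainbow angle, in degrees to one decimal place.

41.6°

cos²i = (1.78490 − 1)/3 = 0.26163; i = arccos(0.51150) = 59.236°.
sin r = sin 59.236°/1.336 = 0.64318; r = 40.029°.
D_min = 2·59.236° − 4·40.029° + 180° = 138.356°.
Rainbow angle = 180° − D_min = 41.644°.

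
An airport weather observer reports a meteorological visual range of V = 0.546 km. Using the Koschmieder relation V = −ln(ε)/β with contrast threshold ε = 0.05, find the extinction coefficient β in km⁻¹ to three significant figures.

5.49 km⁻¹

β = −ln(0.05) / V = 2.996 / 0.546 = 5.4867 km⁻¹.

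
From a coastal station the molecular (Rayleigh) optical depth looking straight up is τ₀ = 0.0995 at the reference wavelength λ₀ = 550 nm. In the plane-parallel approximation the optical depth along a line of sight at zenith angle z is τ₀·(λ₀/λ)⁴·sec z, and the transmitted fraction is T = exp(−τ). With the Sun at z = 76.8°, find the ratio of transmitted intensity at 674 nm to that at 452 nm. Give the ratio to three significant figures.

2.14

Airmass: sec 76.8° = 4.3792.
τ(674 nm) = 0.0995 × (550/674)⁴ × 4.3792 = 0.0995 × 0.4434 × 4.3792 = 0.1932.
τ(452 nm) = 0.0995 × (550/452)⁴ × 4.3792 = 0.0995 × 2.1923 × 4.3792 = 0.9553.
T(674)/T(452) = exp(τ_B − τ_A) = exp(0.7620) = 2.1426.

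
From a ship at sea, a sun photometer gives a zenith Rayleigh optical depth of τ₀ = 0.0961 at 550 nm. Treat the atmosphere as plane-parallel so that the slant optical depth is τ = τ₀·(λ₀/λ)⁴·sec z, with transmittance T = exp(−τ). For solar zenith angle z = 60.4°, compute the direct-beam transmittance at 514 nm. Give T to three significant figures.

0.775

sec 60.4° = 2.0245.
τ = 0.0961 × (550/514)⁴ × 2.0245 = 0.0961 × 1.3110 × 2.0245 = 0.2551.
T = exp(−0.2551) = 0.7749.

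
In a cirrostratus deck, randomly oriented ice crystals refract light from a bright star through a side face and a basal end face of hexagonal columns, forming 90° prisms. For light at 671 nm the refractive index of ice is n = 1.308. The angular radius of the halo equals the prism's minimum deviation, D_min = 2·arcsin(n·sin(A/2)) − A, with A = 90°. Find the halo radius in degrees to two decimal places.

45.31°

n·sin(A/2) = 1.308 × sin 45° = 1.308 × 0.7071 = 0.9249.
D_min = 2·arcsin(0.9249) − 90° = 2 × 67.653° − 90° = 45.305°.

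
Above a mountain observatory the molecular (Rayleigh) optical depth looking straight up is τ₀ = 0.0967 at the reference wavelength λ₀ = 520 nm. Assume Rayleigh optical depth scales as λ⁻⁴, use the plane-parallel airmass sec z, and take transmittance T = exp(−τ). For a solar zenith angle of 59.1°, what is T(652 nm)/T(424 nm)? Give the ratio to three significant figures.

Airmass: sec 59.1° = 1.9473.
τ(652 nm) = 0.0967 × (520/652)⁴ × 1.9473 = 0.0967 × 0.4046 × 1.9473 = 0.0762.
τ(424 nm) = 0.0967 × (520/424)⁴ × 1.9473 = 0.0967 × 2.2623 × 1.9473 = 0.4260.
T(652)/T(424) = exp(τ_B − τ_A) = exp(0.3498) = 1.4188.

1.42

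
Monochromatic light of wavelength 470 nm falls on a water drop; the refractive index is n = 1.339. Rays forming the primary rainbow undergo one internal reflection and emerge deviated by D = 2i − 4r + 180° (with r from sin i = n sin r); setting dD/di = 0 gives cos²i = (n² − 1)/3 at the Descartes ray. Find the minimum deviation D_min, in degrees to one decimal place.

cos²i = (1.79292 − 1)/3 = 0.26431; i = arccos(0.51411) = 59.062°.
sin r = sin 59.062°/1.339 = 0.64057; r = 39.834°.
D_min = 2·59.062° − 4·39.834° + 180° = 138.786°.

138.8°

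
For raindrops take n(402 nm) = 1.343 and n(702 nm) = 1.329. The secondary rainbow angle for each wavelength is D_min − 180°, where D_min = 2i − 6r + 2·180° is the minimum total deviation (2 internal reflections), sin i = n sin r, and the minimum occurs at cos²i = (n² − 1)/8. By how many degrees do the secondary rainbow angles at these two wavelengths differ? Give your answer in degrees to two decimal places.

At 402 nm (n = 1.343): cos²i = 0.10046 → i = 71.522°, r = 44.928°, D_min = 233.478°, rainbow angle = 53.478°.
At 702 nm (n = 1.329): cos²i = 0.09578 → i = 71.972°, r = 45.685°, D_min = 229.837°, rainbow angle = 49.837°.
Angular width = |53.478° − 49.837°| = 3.641°.

3.64°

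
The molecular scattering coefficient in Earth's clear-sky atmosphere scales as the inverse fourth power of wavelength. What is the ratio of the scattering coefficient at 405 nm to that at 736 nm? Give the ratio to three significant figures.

10.9

Rayleigh scattering ∝ λ⁻⁴, so the ratio of coefficients is the inverse fourth power of the wavelength ratio.
σ(405)/σ(736) = (736/405)⁴ = (1.8173)⁴ = 10.91.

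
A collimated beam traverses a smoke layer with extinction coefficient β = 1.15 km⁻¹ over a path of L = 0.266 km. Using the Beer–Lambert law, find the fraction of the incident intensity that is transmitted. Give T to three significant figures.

τ = β·L = 1.15 × 0.266 = 0.3059.
T = exp(−0.3059) = 0.7365.

0.736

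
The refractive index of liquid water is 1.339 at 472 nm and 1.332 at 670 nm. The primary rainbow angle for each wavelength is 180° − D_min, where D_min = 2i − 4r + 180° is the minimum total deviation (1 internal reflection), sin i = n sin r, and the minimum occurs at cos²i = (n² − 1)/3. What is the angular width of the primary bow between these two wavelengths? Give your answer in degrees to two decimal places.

1.01°

At 472 nm (n = 1.339): cos²i = 0.26431 → i = 59.062°, r = 39.834°, D_min = 138.786°, rainbow angle = 41.214°.
At 670 nm (n = 1.332): cos²i = 0.25807 → i = 59.469°, r = 40.290°, D_min = 137.776°, rainbow angle = 42.224°.
Angular width = |41.214° − 42.224°| = 1.010°.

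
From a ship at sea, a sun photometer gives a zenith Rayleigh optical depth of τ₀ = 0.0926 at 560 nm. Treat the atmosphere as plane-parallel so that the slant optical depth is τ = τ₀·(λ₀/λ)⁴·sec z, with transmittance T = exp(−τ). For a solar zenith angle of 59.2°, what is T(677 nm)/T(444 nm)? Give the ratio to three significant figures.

Airmass: sec 59.2° = 1.9530.
τ(677 nm) = 0.0926 × (560/677)⁴ × 1.9530 = 0.0926 × 0.4682 × 1.9530 = 0.0847.
τ(444 nm) = 0.0926 × (560/444)⁴ × 1.9530 = 0.0926 × 2.5306 × 1.9530 = 0.4576.
T(677)/T(444) = exp(τ_B − τ_A) = exp(0.3730) = 1.4520.

1.45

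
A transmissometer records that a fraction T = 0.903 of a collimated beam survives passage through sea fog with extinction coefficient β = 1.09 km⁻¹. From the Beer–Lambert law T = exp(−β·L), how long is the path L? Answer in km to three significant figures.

0.0936 km

Beer–Lambert: T = exp(−βL) ⇒ L = −ln(T)/β = −ln(0.903)/1.09 = 0.1020/1.09 = 0.09361 km.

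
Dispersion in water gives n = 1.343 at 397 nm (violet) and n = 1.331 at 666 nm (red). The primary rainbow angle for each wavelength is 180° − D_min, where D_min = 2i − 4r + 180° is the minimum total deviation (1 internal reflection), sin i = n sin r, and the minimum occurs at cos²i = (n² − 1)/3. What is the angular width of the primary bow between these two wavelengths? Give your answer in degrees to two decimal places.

1.72°

At 397 nm (n = 1.343): cos²i = 0.26788 → i = 58.830°, r = 39.577°, D_min = 139.354°, rainbow angle = 40.646°.
At 666 nm (n = 1.331): cos²i = 0.25719 → i = 59.527°, r = 40.356°, D_min = 137.630°, rainbow angle = 42.370°.
Angular width = |40.646° − 42.370°| = 1.724°.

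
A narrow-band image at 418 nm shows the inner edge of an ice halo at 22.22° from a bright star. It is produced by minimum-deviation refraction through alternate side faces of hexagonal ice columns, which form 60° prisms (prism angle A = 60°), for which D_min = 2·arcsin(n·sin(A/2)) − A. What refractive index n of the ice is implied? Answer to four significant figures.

Rearranging: n = sin((D_min + A)/2) / sin(A/2).
(D_min + A)/2 = (22.22° + 60°)/2 = 41.110°.
n = sin 41.110° / sin 30° = 0.6575 / 0.5000 = 1.3150.

1.315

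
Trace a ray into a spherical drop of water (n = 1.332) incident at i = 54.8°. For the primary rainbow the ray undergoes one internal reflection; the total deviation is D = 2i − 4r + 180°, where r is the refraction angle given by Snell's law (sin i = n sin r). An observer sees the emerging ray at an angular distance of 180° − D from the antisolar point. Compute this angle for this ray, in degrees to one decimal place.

sin r = sin 54.8° / 1.332 = 0.8171/1.332 = 0.6135; r = 37.84°.
D = 2·54.8° − 4·37.84° + 180° = 109.60° − 151.36° + 180° = 138.24°.
Angle from antisolar point = 180° − D = 41.76°.

41.8°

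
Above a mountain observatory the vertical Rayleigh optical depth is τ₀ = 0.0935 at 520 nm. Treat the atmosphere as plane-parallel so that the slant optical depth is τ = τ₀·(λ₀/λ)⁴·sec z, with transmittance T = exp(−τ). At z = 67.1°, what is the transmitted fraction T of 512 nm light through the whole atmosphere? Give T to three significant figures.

sec 67.1° = 2.5699.
τ = 0.0935 × (520/512)⁴ × 2.5699 = 0.0935 × 1.0640 × 2.5699 = 0.2557.
T = exp(−0.2557) = 0.7744.

0.774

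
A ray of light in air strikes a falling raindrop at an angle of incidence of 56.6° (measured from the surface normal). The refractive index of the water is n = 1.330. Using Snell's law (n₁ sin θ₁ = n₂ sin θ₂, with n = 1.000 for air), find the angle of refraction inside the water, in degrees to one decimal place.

38.9°

Snell: sin θ_r = sin θ_i / n = sin 56.6° / 1.330 = 0.8348 / 1.330 = 0.6277.
θ_r = arcsin(0.6277) = 38.88°.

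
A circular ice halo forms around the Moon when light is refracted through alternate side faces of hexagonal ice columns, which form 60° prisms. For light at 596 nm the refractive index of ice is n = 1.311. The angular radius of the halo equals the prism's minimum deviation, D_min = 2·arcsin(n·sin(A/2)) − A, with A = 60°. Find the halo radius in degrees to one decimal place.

n·sin(A/2) = 1.311 × sin 30° = 1.311 × 0.5000 = 0.6555.
D_min = 2·arcsin(0.6555) − 60° = 2 × 40.958° − 60° = 21.915°.

21.9°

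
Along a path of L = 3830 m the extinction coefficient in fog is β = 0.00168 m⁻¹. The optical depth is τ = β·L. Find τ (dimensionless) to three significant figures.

τ = β·L = 0.00168 × 3830 = 6.4344.

6.43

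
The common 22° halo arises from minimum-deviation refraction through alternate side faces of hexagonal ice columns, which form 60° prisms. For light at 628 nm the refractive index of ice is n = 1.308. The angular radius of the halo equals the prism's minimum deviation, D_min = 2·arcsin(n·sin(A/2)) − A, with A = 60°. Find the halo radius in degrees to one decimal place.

21.7°

n·sin(A/2) = 1.308 × sin 30° = 1.308 × 0.5000 = 0.6540.
D_min = 2·arcsin(0.6540) − 60° = 2 × 40.844° − 60° = 21.688°.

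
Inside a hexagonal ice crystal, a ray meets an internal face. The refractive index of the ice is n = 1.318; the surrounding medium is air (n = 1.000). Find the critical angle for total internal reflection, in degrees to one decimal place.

sin θ_c = n_air / n = 1.000 / 1.318 = 0.7587.
θ_c = arcsin(0.7587) = 49.35°.

49.4°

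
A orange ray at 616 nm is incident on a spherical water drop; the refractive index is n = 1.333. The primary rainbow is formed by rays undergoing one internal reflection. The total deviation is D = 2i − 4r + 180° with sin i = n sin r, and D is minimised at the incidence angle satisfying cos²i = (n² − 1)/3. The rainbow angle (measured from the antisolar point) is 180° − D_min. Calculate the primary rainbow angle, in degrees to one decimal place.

cos²i = (1.77689 − 1)/3 = 0.25896; i = arccos(0.50888) = 59.410°.
sin r = sin 59.410°/1.333 = 0.64579; r = 40.225°.
D_min = 2·59.410° − 4·40.225° + 180° = 137.922°.
Rainbow angle = 180° − D_min = 42.078°.

42.1°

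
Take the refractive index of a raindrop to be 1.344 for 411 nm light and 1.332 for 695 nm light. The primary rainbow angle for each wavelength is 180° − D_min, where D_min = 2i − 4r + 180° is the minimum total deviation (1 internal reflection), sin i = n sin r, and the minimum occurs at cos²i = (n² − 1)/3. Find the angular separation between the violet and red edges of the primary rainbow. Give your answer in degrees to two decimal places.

At 411 nm (n = 1.344): cos²i = 0.26878 → i = 58.772°, r = 39.512°, D_min = 139.495°, rainbow angle = 40.505°.
At 695 nm (n = 1.332): cos²i = 0.25807 → i = 59.469°, r = 40.290°, D_min = 137.776°, rainbow angle = 42.224°.
Angular width = |40.505° − 42.224°| = 1.719°.

1.72°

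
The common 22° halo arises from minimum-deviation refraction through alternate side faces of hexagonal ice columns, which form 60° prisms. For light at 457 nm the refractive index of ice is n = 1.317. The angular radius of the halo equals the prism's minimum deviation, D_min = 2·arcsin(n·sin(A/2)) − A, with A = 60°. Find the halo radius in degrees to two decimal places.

n·sin(A/2) = 1.317 × sin 30° = 1.317 × 0.5000 = 0.6585.
D_min = 2·arcsin(0.6585) − 60° = 2 × 41.186° − 60° = 22.371°.

22.37°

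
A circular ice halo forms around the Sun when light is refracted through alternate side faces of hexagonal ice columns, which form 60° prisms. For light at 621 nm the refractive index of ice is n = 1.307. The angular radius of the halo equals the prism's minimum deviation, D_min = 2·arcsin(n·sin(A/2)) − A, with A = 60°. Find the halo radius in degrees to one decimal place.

n·sin(A/2) = 1.307 × sin 30° = 1.307 × 0.5000 = 0.6535.
D_min = 2·arcsin(0.6535) − 60° = 2 × 40.806° − 60° = 21.612°.

21.6°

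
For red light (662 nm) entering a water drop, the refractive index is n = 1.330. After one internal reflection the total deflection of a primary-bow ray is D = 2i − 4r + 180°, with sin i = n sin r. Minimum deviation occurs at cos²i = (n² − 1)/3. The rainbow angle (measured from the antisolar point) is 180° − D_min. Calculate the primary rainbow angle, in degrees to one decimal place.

cos²i = (1.76890 − 1)/3 = 0.25630; i = arccos(0.50626) = 59.585°.
sin r = sin 59.585°/1.330 = 0.64841; r = 40.422°.
D_min = 2·59.585° − 4·40.422° + 180° = 137.484°.
Rainbow angle = 180° − D_min = 42.516°.

42.5°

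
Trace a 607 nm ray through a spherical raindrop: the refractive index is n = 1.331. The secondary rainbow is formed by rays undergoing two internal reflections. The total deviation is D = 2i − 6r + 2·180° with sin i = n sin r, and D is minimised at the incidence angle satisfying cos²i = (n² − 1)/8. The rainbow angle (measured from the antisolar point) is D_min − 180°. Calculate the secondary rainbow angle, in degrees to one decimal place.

cos²i = (1.77156 − 1)/8 = 0.09645; i = arccos(0.31056) = 71.907°.
sin r = sin 71.907°/1.331 = 0.71417; r = 45.575°.
D_min = 2·71.907° − 6·45.575° + 360° = 230.365°.
Rainbow angle = D_min − 180° = 50.365°.

50.4°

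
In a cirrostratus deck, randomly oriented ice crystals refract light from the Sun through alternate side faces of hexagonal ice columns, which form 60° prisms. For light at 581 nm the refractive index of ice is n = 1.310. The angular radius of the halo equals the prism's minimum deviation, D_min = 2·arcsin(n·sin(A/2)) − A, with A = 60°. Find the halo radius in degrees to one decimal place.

n·sin(A/2) = 1.310 × sin 30° = 1.310 × 0.5000 = 0.6550.
D_min = 2·arcsin(0.6550) − 60° = 2 × 40.920° − 60° = 21.839°.

21.8°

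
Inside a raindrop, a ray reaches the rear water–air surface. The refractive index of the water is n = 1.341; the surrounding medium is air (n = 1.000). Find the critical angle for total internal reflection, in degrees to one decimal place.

48.2°

sin θ_c = n_air / n = 1.000 / 1.341 = 0.7457.
θ_c = arcsin(0.7457) = 48.22°.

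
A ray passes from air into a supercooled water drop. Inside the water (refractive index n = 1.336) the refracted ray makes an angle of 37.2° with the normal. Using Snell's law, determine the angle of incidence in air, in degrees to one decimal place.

Snell: sin θ_i = n · sin θ_r = 1.336 × sin 37.2° = 1.336 × 0.6046 = 0.8077.
θ_i = arcsin(0.8077) = 53.88°.

53.9°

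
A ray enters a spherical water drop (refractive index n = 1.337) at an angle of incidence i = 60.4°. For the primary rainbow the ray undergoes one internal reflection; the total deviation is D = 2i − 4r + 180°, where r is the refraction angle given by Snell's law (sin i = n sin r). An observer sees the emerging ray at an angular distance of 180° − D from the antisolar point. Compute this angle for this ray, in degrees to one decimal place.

41.5°

sin r = sin 60.4° / 1.337 = 0.8695/1.337 = 0.6503; r = 40.57°.
D = 2·60.4° − 4·40.57° + 180° = 120.80° − 162.27° + 180° = 138.53°.
Angle from antisolar point = 180° − D = 41.47°.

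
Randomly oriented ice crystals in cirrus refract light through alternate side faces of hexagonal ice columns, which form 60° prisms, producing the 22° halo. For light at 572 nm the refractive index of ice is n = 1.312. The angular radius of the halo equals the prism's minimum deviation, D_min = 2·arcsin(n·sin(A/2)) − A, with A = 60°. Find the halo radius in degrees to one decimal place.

22.0°

n·sin(A/2) = 1.312 × sin 30° = 1.312 × 0.5000 = 0.6560.
D_min = 2·arcsin(0.6560) − 60° = 2 × 40.996° − 60° = 21.991°.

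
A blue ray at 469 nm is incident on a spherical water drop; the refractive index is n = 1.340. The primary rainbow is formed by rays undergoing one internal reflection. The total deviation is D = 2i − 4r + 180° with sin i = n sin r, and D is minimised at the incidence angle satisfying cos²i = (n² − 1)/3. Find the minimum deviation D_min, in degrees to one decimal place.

138.9°

cos²i = (1.79560 − 1)/3 = 0.26520; i = arccos(0.51498) = 59.004°.
sin r = sin 59.004°/1.340 = 0.63971; r = 39.770°.
D_min = 2·59.004° − 4·39.770° + 180° = 138.929°.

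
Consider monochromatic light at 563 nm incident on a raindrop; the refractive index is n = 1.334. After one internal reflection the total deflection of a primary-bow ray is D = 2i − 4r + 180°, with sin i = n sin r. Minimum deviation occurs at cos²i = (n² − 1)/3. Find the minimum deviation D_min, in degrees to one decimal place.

cos²i = (1.77956 − 1)/3 = 0.25985; i = arccos(0.50976) = 59.352°.
sin r = sin 59.352°/1.334 = 0.64492; r = 40.159°.
D_min = 2·59.352° − 4·40.159° + 180° = 138.067°.

138.1°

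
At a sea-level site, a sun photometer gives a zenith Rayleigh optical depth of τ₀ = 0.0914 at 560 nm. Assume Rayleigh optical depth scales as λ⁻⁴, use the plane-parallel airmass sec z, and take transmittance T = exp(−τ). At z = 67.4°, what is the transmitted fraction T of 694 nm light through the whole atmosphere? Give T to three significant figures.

sec 67.4° = 2.6022.
τ = 0.0914 × (560/694)⁴ × 2.6022 = 0.0914 × 0.4239 × 2.6022 = 0.1008.
T = exp(−0.1008) = 0.9041.

0.904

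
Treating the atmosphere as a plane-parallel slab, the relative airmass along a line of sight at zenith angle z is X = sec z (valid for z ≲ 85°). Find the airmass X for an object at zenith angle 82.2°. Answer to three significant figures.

X = sec z = 1/cos 82.2° = 1/0.1357 = 7.3684.

7.37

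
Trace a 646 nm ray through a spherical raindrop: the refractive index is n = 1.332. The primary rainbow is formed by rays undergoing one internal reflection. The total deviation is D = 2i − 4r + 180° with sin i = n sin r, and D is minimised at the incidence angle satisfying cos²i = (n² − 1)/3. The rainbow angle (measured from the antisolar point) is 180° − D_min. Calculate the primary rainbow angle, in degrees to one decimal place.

cos²i = (1.77422 − 1)/3 = 0.25807; i = arccos(0.50801) = 59.469°.
sin r = sin 59.469°/1.332 = 0.64666; r = 40.290°.
D_min = 2·59.469° − 4·40.290° + 180° = 137.776°.
Rainbow angle = 180° − D_min = 42.224°.

42.2°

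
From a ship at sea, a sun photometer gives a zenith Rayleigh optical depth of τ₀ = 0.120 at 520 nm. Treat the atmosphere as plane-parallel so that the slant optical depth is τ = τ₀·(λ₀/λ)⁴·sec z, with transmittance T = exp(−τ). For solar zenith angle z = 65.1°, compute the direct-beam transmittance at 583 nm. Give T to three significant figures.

0.835

sec 65.1° = 2.3751.
τ = 0.120 × (520/583)⁴ × 2.3751 = 0.120 × 0.6329 × 2.3751 = 0.1804.
T = exp(−0.1804) = 0.8349.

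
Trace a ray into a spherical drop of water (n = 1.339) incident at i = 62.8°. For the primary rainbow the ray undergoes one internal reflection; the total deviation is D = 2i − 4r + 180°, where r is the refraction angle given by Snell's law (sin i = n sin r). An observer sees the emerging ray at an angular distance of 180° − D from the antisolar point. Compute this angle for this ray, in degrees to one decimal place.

40.9°

sin r = sin 62.8° / 1.339 = 0.8894/1.339 = 0.6642; r = 41.62°.
D = 2·62.8° − 4·41.62° + 180° = 125.60° − 166.50° + 180° = 139.10°.
Angle from antisolar point = 180° − D = 40.90°.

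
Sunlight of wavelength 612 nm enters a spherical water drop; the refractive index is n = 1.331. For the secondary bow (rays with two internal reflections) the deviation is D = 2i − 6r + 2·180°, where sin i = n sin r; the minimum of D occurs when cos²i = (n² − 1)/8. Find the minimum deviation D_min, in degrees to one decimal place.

cos²i = (1.77156 − 1)/8 = 0.09645; i = arccos(0.31056) = 71.907°.
sin r = sin 71.907°/1.331 = 0.71417; r = 45.575°.
D_min = 2·71.907° − 6·45.575° + 360° = 230.365°.

230.4°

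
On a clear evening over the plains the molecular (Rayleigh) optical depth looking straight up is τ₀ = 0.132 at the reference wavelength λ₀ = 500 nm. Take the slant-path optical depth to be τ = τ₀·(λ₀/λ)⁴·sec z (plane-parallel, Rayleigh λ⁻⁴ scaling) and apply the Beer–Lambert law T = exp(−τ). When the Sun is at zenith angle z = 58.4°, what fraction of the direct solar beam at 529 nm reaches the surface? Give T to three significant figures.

sec 58.4° = 1.9084.
τ = 0.132 × (500/529)⁴ × 1.9084 = 0.132 × 0.7981 × 1.9084 = 0.2011.
T = exp(−0.2011) = 0.8179.

0.818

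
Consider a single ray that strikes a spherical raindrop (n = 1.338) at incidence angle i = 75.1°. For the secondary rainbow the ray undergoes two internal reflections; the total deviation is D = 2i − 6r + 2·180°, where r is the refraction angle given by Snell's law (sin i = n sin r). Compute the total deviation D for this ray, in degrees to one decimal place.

232.8°

sin r = sin 75.1° / 1.338 = 0.9664/1.338 = 0.7223; r = 46.24°.
D = 2·75.1° − 6·46.24° + 2·180° = 150.20° − 277.45° + 360° = 232.75°.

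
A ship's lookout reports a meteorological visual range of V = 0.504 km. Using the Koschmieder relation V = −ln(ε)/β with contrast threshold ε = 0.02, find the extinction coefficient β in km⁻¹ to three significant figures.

β = −ln(0.02) / V = 3.912 / 0.504 = 7.7620 km⁻¹.

7.76 km⁻¹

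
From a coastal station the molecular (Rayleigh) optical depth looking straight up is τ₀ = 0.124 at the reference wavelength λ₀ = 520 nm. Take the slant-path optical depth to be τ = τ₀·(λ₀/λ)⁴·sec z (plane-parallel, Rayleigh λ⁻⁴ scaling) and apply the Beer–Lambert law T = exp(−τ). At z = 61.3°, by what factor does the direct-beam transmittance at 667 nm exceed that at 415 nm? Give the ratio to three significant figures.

1.72

Airmass: sec 61.3° = 2.0824.
τ(667 nm) = 0.124 × (520/667)⁴ × 2.0824 = 0.124 × 0.3694 × 2.0824 = 0.0954.
τ(415 nm) = 0.124 × (520/415)⁴ × 2.0824 = 0.124 × 2.4650 × 2.0824 = 0.6365.
T(667)/T(415) = exp(τ_B − τ_A) = exp(0.5411) = 1.7179.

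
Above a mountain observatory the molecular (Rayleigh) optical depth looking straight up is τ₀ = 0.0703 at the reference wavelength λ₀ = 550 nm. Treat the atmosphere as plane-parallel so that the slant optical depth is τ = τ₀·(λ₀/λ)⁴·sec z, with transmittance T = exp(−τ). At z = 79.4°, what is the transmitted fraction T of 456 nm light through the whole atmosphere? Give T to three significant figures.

sec 79.4° = 5.4362.
τ = 0.0703 × (550/456)⁴ × 5.4362 = 0.0703 × 2.1164 × 5.4362 = 0.8088.
T = exp(−0.8088) = 0.4454.

0.445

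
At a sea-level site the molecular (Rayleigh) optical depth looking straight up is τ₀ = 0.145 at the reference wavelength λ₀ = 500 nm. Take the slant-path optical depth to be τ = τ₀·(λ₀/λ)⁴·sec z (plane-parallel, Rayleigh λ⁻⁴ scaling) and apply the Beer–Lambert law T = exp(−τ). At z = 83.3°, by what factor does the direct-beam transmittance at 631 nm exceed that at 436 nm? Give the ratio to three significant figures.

Airmass: sec 83.3° = 8.5711.
τ(631 nm) = 0.145 × (500/631)⁴ × 8.5711 = 0.145 × 0.3942 × 8.5711 = 0.4900.
τ(436 nm) = 0.145 × (500/436)⁴ × 8.5711 = 0.145 × 1.7296 × 8.5711 = 2.1495.
T(631)/T(436) = exp(τ_B − τ_A) = exp(1.6595) = 5.2569.

5.26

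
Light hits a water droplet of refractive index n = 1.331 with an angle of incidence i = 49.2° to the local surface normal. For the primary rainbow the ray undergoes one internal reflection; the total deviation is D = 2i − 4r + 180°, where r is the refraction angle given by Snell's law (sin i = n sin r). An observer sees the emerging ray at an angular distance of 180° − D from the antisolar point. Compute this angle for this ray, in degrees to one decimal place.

sin r = sin 49.2° / 1.331 = 0.7570/1.331 = 0.5687; r = 34.66°.
D = 2·49.2° − 4·34.66° + 180° = 98.40° − 138.65° + 180° = 139.75°.
Angle from antisolar point = 180° − D = 40.25°.

40.3°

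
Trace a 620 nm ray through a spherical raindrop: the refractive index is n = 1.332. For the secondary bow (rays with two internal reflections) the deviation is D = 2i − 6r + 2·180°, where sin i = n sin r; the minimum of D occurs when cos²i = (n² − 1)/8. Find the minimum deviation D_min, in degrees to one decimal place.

cos²i = (1.77422 − 1)/8 = 0.09678; i = arccos(0.31109) = 71.875°.
sin r = sin 71.875°/1.332 = 0.71350; r = 45.520°.
D_min = 2·71.875° − 6·45.520° + 360° = 230.628°.

230.6°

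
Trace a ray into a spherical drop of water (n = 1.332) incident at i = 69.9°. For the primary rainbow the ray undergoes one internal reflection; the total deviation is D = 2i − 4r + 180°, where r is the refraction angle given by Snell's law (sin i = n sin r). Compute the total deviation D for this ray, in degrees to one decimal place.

sin r = sin 69.9° / 1.332 = 0.9391/1.332 = 0.7050; r = 44.83°.
D = 2·69.9° − 4·44.83° + 180° = 139.80° − 179.33° + 180° = 140.47°.

140.5°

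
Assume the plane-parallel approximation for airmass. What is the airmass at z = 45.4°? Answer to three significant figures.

1.42

X = sec z = 1/cos 45.4° = 1/0.7022 = 1.4242.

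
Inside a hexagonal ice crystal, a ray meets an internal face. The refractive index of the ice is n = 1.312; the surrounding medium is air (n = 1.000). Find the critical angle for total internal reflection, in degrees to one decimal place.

49.7°

sin θ_c = n_air / n = 1.000 / 1.312 = 0.7622.
θ_c = arcsin(0.7622) = 49.66°.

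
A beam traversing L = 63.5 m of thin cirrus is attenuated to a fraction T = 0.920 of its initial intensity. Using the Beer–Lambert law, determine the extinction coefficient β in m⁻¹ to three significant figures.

0.00131 m⁻¹

Beer–Lambert: T = exp(−βL) ⇒ β = −ln(T)/L = −ln(0.920)/63.5 = 0.0834/63.5 = 0.001313 m⁻¹.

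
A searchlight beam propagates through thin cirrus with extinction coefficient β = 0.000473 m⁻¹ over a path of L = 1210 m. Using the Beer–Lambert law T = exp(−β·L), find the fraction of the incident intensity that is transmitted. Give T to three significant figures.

τ = β·L = 0.000473 × 1210 = 0.5723.
T = exp(−0.5723) = 0.5642.

0.564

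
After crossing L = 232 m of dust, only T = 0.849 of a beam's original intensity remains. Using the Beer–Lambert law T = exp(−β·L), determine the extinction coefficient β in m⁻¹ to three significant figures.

Beer–Lambert: T = exp(−βL) ⇒ β = −ln(T)/L = −ln(0.849)/232 = 0.1637/232 = 0.0007056 m⁻¹.

0.000706 m⁻¹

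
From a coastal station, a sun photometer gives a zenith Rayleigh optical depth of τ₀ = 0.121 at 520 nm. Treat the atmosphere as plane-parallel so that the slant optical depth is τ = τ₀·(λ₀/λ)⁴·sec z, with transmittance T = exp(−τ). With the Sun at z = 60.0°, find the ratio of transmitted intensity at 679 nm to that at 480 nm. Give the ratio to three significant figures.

1.28

Airmass: sec 60.0° = 2.0000.
τ(679 nm) = 0.121 × (520/679)⁴ × 2.0000 = 0.121 × 0.3440 × 2.0000 = 0.0832.
τ(480 nm) = 0.121 × (520/480)⁴ × 2.0000 = 0.121 × 1.3774 × 2.0000 = 0.3333.
T(679)/T(480) = exp(τ_B − τ_A) = exp(0.2501) = 1.2841.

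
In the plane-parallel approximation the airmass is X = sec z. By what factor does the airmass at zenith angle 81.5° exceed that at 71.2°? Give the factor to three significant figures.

2.18

X(81.5°)/X(71.2°) = sec 81.5° / sec 71.2° = cos 71.2° / cos 81.5° = 0.3223/0.1478 = 2.1803.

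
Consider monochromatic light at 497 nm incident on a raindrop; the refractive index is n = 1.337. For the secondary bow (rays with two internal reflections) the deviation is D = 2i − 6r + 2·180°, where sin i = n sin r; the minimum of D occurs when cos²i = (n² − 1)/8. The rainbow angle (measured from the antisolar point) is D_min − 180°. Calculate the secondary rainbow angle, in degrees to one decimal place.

cos²i = (1.78757 − 1)/8 = 0.09845; i = arccos(0.31376) = 71.714°.
sin r = sin 71.714°/1.337 = 0.71017; r = 45.249°.
D_min = 2·71.714° − 6·45.249° + 360° = 231.934°.
Rainbow angle = D_min − 180° = 51.934°.

51.9°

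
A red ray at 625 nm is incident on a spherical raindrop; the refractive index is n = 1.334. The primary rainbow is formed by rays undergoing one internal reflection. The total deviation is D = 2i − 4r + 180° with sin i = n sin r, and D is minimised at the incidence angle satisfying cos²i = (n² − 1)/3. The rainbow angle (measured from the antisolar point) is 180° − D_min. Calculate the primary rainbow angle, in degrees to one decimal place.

41.9°

cos²i = (1.77956 − 1)/3 = 0.25985; i = arccos(0.50976) = 59.352°.
sin r = sin 59.352°/1.334 = 0.64492; r = 40.159°.
D_min = 2·59.352° − 4·40.159° + 180° = 138.067°.
Rainbow angle = 180° − D_min = 41.933°.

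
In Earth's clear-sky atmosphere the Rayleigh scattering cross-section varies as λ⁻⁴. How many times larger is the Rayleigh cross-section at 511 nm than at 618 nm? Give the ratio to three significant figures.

2.14

Rayleigh scattering ∝ λ⁻⁴, so the ratio of coefficients is the inverse fourth power of the wavelength ratio.
σ(511)/σ(618) = (618/511)⁴ = (1.2094)⁴ = 2.139.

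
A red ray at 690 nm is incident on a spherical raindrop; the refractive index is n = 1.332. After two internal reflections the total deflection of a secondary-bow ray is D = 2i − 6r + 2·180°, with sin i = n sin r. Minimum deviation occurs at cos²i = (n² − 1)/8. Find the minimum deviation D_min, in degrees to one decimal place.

230.6°

cos²i = (1.77422 − 1)/8 = 0.09678; i = arccos(0.31109) = 71.875°.
sin r = sin 71.875°/1.332 = 0.71350; r = 45.520°.
D_min = 2·71.875° − 6·45.520° + 360° = 230.628°.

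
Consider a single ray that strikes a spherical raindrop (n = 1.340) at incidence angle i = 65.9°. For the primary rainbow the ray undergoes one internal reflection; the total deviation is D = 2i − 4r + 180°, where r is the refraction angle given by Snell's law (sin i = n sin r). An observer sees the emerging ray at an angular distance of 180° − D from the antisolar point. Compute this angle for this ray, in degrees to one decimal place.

sin r = sin 65.9° / 1.340 = 0.9128/1.340 = 0.6812; r = 42.94°.
D = 2·65.9° − 4·42.94° + 180° = 131.80° − 171.76° + 180° = 140.04°.
Angle from antisolar point = 180° − D = 39.96°.

40.0°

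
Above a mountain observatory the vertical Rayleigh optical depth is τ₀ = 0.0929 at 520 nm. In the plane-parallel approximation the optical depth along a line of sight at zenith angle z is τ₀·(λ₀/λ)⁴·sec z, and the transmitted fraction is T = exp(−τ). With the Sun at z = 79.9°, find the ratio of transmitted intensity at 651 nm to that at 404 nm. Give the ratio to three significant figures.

3.45

Airmass: sec 79.9° = 5.7023.
τ(651 nm) = 0.0929 × (520/651)⁴ × 5.7023 = 0.0929 × 0.4071 × 5.7023 = 0.2157.
τ(404 nm) = 0.0929 × (520/404)⁴ × 5.7023 = 0.0929 × 2.7447 × 5.7023 = 1.4540.
T(651)/T(404) = exp(τ_B − τ_A) = exp(1.2383) = 3.4498.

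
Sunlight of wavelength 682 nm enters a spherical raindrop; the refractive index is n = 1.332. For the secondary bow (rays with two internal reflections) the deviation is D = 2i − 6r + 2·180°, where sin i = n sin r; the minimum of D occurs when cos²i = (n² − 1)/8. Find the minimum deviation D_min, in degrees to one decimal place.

cos²i = (1.77422 − 1)/8 = 0.09678; i = arccos(0.31109) = 71.875°.
sin r = sin 71.875°/1.332 = 0.71350; r = 45.520°.
D_min = 2·71.875° − 6·45.520° + 360° = 230.628°.

230.6°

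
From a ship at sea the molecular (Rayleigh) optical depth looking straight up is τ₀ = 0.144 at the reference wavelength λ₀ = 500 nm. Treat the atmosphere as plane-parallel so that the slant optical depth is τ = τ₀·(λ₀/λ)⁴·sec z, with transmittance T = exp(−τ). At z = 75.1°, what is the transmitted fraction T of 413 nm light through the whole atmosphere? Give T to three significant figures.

sec 75.1° = 3.8890.
τ = 0.144 × (500/413)⁴ × 3.8890 = 0.144 × 2.1482 × 3.8890 = 1.2031.
T = exp(−1.2031) = 0.3003.

0.300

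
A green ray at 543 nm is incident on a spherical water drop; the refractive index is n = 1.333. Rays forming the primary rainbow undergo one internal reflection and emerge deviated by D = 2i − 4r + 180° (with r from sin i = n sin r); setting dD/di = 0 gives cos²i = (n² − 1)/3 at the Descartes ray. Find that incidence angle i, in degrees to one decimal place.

59.4°

cos²i = (1.333² − 1)/3 = (1.77689 − 1)/3 = 0.25896.
cos i = 0.50888, so i = 59.410°.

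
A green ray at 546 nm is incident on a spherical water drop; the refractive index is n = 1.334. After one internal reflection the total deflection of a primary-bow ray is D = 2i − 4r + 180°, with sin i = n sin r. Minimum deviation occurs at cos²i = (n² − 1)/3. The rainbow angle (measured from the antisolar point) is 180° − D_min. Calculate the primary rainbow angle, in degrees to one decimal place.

41.9°

cos²i = (1.77956 − 1)/3 = 0.25985; i = arccos(0.50976) = 59.352°.
sin r = sin 59.352°/1.334 = 0.64492; r = 40.159°.
D_min = 2·59.352° − 4·40.159° + 180° = 138.067°.
Rainbow angle = 180° − D_min = 41.933°.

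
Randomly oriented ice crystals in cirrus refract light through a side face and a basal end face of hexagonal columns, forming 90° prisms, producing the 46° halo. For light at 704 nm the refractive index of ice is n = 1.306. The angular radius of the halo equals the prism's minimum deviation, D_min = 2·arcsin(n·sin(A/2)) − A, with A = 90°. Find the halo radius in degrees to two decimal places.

44.88°

n·sin(A/2) = 1.306 × sin 45° = 1.306 × 0.7071 = 0.9235.
D_min = 2·arcsin(0.9235) − 90° = 2 × 67.440° − 90° = 44.881°.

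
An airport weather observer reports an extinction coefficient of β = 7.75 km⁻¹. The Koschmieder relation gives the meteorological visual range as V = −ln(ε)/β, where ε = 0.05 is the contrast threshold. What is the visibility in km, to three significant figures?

0.387 km

V = −ln(0.05) / 7.75 = 2.996 / 7.75 = 0.3865 km.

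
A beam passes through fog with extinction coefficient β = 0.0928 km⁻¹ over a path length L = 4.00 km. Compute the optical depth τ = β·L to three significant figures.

0.371

τ = β·L = 0.0928 × 4.00 = 0.3712.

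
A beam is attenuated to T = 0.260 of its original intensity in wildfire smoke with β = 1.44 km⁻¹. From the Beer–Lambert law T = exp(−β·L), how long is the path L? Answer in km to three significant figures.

Beer–Lambert: T = exp(−βL) ⇒ L = −ln(T)/β = −ln(0.260)/1.44 = 1.3471/1.44 = 0.9355 km.

0.935 km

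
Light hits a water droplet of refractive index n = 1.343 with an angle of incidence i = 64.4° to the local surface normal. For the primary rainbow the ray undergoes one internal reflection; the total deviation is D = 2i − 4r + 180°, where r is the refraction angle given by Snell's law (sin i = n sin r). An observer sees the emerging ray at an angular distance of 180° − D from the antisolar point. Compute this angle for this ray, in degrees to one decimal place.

39.9°

sin r = sin 64.4° / 1.343 = 0.9018/1.343 = 0.6715; r = 42.18°.
D = 2·64.4° − 4·42.18° + 180° = 128.80° − 168.73° + 180° = 140.07°.
Angle from antisolar point = 180° − D = 39.93°.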